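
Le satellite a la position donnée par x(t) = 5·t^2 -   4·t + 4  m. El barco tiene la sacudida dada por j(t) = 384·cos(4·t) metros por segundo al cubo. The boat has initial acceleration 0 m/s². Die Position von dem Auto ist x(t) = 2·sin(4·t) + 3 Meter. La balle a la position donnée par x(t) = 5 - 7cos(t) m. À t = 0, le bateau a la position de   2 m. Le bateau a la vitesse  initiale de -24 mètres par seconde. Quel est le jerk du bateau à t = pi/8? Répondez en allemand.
Wir haben den Ruck j(t) = 384·cos(4·t). Durch Einsetzen von t = pi/8: j(pi/8) = 0.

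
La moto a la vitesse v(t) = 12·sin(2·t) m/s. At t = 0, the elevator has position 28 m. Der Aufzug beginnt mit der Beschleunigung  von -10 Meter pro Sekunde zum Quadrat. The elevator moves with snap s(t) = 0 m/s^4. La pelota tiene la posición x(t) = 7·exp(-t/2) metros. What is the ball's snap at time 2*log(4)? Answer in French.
En partant de la position x(t) = 7·exp(-t/2), nous prenons 4 dérivées. En prenant d/dt de x(t), nous trouvons v(t) = -7·exp(-t/2)/2. En dérivant la vitesse, nous obtenons l'accélération: a(t) = 7·exp(-t/2)/4. En dérivant l'accélération, nous obtenons le jerk: j(t) = -7·exp(-t/2)/8. En dérivant le jerk, nous obtenons le snap: s(t) = 7·exp(-t/2)/16. En utilisant s(t) = 7·exp(-t/2)/16 et en substituant t = 2*log(4), nous trouvons s = 7/64.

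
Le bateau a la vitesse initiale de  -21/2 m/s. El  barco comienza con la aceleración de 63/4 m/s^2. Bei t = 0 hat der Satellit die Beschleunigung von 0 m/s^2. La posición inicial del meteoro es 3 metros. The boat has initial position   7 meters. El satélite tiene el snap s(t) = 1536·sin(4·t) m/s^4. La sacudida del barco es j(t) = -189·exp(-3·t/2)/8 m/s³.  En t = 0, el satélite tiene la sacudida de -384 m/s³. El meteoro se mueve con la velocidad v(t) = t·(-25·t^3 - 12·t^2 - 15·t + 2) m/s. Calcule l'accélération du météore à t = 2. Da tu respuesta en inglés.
To solve this, we need to take 1 derivative of our velocity equation v(t) = t·(-25·t^3 - 12·t^2 - 15·t + 2). The derivative of velocity gives acceleration: a(t) = -25·t^3 - 12·t^2 + t·(-75·t^2 - 24·t - 15) - 15·t + 2. Using a(t) = -25·t^3 - 12·t^2 + t·(-75·t^2 - 24·t - 15) - 15·t + 2 and substituting t = 2, we find a = -1002.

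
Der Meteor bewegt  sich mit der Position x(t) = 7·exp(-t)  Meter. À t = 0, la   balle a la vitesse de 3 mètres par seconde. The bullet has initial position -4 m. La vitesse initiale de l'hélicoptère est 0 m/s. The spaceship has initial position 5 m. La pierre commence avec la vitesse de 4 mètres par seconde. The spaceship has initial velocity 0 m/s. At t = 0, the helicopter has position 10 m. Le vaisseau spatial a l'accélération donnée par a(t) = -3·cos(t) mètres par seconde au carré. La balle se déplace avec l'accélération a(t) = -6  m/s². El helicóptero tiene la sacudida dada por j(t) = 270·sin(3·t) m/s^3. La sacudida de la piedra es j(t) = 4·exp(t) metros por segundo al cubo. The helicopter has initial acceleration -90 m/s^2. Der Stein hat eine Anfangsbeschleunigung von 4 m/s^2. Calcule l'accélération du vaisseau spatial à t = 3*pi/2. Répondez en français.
Nous avons l'accélération a(t) = -3·cos(t). En substituant t = 3*pi/2: a(3*pi/2) = 0.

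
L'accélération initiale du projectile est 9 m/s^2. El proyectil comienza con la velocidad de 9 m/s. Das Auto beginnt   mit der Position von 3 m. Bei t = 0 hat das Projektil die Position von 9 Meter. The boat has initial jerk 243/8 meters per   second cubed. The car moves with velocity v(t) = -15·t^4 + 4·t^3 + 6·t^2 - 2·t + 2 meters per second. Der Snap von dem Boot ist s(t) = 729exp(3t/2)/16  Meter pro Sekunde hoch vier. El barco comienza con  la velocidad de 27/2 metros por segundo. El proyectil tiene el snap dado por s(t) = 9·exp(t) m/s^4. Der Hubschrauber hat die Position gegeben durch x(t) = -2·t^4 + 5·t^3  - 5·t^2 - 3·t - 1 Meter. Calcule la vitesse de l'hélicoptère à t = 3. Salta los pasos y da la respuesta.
v(3) = -114.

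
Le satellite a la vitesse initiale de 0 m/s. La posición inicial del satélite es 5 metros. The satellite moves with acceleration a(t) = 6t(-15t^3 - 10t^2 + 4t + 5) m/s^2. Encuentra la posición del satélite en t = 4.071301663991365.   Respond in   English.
We must find the antiderivative of our acceleration equation a(t) = 6·t·(-15·t^3 - 10·t^2 + 4·t + 5) 2 times. Integrating acceleration and using the initial condition v(0) = 0, we get v(t) = t^2·(-18·t^3 - 15·t^2 + 8·t + 15). The antiderivative of velocity, with x(0) = 5, gives position: x(t) = -3·t^6 - 3·t^5 + 2·t^4 + 5·t^3 + 5. We have position x(t) = -3·t^6 - 3·t^5 + 2·t^4 + 5·t^3 + 5. Substituting t = 4.071301663991365: x(4.071301663991365) = -16126.0314444839.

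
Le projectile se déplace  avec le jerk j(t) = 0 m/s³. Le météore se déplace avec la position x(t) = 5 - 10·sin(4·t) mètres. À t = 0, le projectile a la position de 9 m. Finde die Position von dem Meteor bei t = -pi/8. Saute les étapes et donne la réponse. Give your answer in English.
The answer is 15.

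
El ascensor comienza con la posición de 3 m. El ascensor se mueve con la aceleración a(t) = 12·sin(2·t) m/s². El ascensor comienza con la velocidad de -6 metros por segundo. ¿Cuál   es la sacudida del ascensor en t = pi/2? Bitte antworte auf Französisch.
Pour résoudre ceci, nous devons prendre 1 dérivée de notre équation de l'accélération a(t) = 12·sin(2·t). En dérivant l'accélération, nous obtenons le jerk: j(t) = 24·cos(2·t). En utilisant j(t) = 24·cos(2·t) et en substituant t = pi/2, nous trouvons j = -24.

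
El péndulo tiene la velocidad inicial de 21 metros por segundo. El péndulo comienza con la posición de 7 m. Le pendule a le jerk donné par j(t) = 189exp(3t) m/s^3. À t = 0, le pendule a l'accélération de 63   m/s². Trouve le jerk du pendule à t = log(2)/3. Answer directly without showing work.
À t = log(2)/3, j = 378.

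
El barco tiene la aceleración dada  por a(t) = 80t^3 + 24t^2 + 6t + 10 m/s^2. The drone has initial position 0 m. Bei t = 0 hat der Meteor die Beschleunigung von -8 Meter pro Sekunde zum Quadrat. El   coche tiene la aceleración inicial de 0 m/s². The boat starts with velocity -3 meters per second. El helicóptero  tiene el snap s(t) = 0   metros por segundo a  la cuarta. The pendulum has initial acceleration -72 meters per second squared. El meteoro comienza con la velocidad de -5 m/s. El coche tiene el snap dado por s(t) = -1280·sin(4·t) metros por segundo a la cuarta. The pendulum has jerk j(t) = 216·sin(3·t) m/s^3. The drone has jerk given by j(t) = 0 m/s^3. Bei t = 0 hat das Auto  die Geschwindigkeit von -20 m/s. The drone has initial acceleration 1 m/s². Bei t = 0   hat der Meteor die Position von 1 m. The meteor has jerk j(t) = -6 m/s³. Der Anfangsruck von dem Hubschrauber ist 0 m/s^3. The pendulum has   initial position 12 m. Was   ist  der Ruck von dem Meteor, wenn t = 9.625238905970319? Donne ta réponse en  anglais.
We have jerk j(t) = -6. Substituting t = 9.625238905970319: j(9.625238905970319) = -6.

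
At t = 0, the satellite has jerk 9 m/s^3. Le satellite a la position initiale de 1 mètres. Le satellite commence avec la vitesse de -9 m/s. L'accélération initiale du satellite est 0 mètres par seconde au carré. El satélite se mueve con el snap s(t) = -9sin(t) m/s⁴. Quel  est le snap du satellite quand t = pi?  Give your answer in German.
Aus der Gleichung für den Snap s(t) = -9·sin(t), setzen wir t = pi ein und erhalten s = 0.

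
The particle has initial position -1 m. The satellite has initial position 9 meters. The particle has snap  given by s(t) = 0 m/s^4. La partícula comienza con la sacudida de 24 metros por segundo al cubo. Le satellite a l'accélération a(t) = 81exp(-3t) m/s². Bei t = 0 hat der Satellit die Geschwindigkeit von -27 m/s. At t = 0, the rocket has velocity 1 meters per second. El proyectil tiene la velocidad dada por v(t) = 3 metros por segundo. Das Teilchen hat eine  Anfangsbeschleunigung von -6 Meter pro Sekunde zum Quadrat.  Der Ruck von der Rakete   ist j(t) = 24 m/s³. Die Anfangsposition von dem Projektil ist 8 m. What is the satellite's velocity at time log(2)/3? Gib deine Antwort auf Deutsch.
Wir müssen die Stammfunktion unserer Gleichung für die Beschleunigung a(t) = 81·exp(-3·t) 1-mal finden. Das Integral von der Beschleunigung ist die Geschwindigkeit. Mit v(0) = -27 erhalten wir v(t) = -27·exp(-3·t). Aus der Gleichung für die Geschwindigkeit v(t) = -27·exp(-3·t), setzen wir t = log(2)/3 ein und erhalten v = -27/2.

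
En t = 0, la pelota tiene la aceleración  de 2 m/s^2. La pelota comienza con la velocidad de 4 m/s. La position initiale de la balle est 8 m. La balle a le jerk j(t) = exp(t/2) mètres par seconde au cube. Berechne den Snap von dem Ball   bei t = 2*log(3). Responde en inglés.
Starting from jerk j(t) = exp(t/2), we take 1 derivative. The derivative of jerk gives snap: s(t) = exp(t/2)/2. From the given snap equation s(t) = exp(t/2)/2, we substitute t = 2*log(3) to get s = 3/2.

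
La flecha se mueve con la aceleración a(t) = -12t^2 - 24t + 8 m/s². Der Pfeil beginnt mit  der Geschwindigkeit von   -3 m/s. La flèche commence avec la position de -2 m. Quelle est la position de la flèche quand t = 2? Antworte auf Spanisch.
Para resolver esto, necesitamos tomar 2 integrales de nuestra ecuación de la aceleración a(t) = -12·t^2 - 24·t + 8. La integral de la aceleración es la velocidad. Usando v(0) = -3, obtenemos v(t) = -4·t^3 - 12·t^2 + 8·t - 3. Tomando ∫v(t)dt y aplicando x(0) = -2, encontramos x(t) = -t^4 - 4·t^3 + 4·t^2 - 3·t - 2. Usando x(t) = -t^4 - 4·t^3 + 4·t^2 - 3·t - 2 y sustituyendo t = 2, encontramos x = -40.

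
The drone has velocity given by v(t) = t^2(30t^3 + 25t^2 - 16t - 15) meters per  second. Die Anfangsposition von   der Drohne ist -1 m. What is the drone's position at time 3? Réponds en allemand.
Wir müssen unsere Gleichung für die Geschwindigkeit v(t) = t^2·(30·t^3 + 25·t^2 - 16·t - 15) 1-mal integrieren. Durch Integration von der Geschwindigkeit und Verwendung der Anfangsbedingung x(0) = -1, erhalten wir x(t) = 5·t^6 + 5·t^5 - 4·t^4 - 5·t^3 - 1. Wir haben die Position x(t) = 5·t^6 + 5·t^5 - 4·t^4 - 5·t^3 - 1. Durch Einsetzen von t = 3: x(3) = 4400.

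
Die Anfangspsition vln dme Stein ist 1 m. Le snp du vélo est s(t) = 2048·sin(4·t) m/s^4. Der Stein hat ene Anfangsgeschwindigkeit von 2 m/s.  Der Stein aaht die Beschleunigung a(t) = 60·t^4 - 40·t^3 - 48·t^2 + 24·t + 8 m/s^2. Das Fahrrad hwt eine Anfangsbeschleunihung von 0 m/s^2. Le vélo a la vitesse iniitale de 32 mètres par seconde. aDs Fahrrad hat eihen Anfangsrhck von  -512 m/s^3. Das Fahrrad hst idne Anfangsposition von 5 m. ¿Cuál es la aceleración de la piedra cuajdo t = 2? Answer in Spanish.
De la ecuación de la aceleración a(t) = 60·t^4 - 40·t^3 - 48·t^2 + 24·t + 8, sustituimos t = 2 para obtener a = 504.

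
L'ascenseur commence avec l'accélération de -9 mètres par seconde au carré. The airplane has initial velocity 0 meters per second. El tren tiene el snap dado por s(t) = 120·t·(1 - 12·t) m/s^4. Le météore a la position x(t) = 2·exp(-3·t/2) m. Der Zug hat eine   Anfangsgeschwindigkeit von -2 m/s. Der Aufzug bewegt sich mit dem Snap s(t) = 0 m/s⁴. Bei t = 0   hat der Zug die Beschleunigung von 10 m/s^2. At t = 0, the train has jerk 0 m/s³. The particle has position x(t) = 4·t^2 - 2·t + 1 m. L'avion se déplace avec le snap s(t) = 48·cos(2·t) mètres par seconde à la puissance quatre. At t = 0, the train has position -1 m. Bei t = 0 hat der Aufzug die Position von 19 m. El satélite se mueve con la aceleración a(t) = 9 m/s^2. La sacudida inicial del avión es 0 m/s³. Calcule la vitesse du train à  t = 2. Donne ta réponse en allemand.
Ausgehend von dem Snap s(t) = 120·t·(1 - 12·t), nehmen wir 3 Stammfunktionen. Das Integral von dem Snap, mit j(0) = 0, ergibt den Ruck: j(t) = t^2·(60 - 480·t). Mit ∫j(t)dt und Anwendung von a(0) = 10, finden wir a(t) = -120·t^4 + 20·t^3 + 10. Das Integral von der Beschleunigung ist die Geschwindigkeit. Mit v(0) = -2 erhalten wir v(t) = -24·t^5 + 5·t^4 + 10·t - 2. Wir haben die Geschwindigkeit v(t) = -24·t^5 + 5·t^4 + 10·t - 2. Durch Einsetzen von t = 2: v(2) = -670.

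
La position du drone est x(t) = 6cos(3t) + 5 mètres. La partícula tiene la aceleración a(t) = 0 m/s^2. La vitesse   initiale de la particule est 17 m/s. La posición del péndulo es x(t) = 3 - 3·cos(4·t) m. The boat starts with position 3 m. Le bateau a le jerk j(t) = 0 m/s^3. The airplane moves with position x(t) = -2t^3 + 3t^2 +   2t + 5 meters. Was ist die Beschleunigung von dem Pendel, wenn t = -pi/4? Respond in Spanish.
Debemos derivar nuestra ecuación de la posición x(t) = 3 - 3·cos(4·t) 2 veces. Derivando la posición, obtenemos la velocidad: v(t) = 12·sin(4·t). La derivada de la velocidad da la aceleración: a(t) = 48·cos(4·t). Tenemos la aceleración a(t) = 48·cos(4·t). Sustituyendo t = -pi/4: a(-pi/4) = -48.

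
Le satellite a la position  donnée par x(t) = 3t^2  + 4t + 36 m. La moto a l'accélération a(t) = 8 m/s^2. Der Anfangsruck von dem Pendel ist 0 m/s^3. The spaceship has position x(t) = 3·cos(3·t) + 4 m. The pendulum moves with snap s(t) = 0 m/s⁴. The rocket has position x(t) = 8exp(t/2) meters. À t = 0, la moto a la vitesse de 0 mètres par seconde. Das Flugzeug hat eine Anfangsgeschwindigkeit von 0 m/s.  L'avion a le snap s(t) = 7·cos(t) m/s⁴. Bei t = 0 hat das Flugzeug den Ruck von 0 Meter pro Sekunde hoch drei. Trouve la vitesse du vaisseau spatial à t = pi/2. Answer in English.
We must differentiate our position equation x(t) = 3·cos(3·t) + 4 1 time. Differentiating position, we get velocity: v(t) = -9·sin(3·t). We have velocity v(t) = -9·sin(3·t). Substituting t = pi/2: v(pi/2) = 9.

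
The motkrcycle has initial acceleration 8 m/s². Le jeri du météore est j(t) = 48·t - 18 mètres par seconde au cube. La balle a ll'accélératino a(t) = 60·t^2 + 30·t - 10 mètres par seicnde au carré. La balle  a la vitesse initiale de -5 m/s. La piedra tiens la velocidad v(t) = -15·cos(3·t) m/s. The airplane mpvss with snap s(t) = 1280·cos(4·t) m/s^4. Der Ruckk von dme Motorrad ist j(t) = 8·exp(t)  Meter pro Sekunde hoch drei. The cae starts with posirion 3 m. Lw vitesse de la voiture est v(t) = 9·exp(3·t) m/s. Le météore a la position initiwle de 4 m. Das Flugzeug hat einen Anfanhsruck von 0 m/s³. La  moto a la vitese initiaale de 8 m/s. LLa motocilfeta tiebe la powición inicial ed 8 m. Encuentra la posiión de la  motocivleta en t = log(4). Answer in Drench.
Nous devons intégrer notre équation du jerk j(t) = 8·exp(t) 3 fois. L'intégrale du jerk, avec a(0) = 8, donne l'accélération: a(t) = 8·exp(t). La primitive de l'accélération, avec v(0) = 8, donne la vitesse: v(t) = 8·exp(t). En prenant ∫v(t)dt et en appliquant x(0) = 8, nous trouvons x(t) = 8·exp(t). En utilisant x(t) = 8·exp(t) et en substituant t = log(4), nous trouvons x = 32.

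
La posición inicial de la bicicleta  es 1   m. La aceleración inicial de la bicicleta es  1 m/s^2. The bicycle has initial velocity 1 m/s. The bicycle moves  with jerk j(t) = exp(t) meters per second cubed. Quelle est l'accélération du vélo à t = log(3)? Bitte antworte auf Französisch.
Nous devons intégrer notre équation du jerk j(t) = exp(t) 1 fois. En intégrant le jerk et en utilisant la condition initiale a(0) = 1, nous obtenons a(t) = exp(t). Nous avons l'accélération a(t) = exp(t). En substituant t = log(3): a(log(3)) = 3.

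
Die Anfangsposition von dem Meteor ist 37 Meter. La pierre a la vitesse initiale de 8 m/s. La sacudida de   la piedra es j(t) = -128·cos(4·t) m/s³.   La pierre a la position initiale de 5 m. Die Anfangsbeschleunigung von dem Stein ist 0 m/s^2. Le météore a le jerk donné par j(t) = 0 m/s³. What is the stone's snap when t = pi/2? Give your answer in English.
We must differentiate our jerk equation j(t) = -128·cos(4·t) 1 time. Differentiating jerk, we get snap: s(t) = 512·sin(4·t). From the given snap equation s(t) = 512·sin(4·t), we substitute t = pi/2 to get s = 0.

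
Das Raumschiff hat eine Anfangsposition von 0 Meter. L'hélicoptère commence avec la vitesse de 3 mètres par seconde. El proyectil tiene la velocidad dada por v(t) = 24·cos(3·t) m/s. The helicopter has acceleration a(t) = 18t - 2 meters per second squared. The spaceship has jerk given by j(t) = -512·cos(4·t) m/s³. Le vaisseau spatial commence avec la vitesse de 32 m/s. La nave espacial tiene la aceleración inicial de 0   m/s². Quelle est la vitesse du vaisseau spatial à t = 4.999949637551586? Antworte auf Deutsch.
Wir müssen die Stammfunktion unserer Gleichung für den Ruck j(t) = -512·cos(4·t) 2-mal finden. Das Integral von dem Ruck ist die Beschleunigung. Mit a(0) = 0 erhalten wir a(t) = -128·sin(4·t). Durch Integration von der Beschleunigung und Verwendung der Anfangsbedingung v(0) = 32, erhalten wir v(t) = 32·cos(4·t). Mit v(t) = 32·cos(4·t) und Einsetzen von t = 4.999949637551586, finden wir v = 13.0645109172522.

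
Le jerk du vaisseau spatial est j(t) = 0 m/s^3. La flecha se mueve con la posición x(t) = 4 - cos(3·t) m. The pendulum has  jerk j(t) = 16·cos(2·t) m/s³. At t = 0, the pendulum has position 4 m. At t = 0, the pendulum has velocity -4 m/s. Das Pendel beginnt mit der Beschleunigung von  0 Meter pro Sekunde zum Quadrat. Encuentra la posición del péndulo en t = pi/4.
Necesitamos integrar nuestra ecuación de la sacudida j(t) = 16·cos(2·t) 3 veces. Integrando la sacudida y usando la condición inicial a(0) = 0, obtenemos a(t) = 8·sin(2·t). La integral de la aceleración es la velocidad. Usando v(0) = -4, obtenemos v(t) = -4·cos(2·t). Tomando ∫v(t)dt y aplicando x(0) = 4, encontramos x(t) = 4 - 2·sin(2·t). Tenemos la posición x(t) = 4 - 2·sin(2·t). Sustituyendo t = pi/4: x(pi/4) = 2.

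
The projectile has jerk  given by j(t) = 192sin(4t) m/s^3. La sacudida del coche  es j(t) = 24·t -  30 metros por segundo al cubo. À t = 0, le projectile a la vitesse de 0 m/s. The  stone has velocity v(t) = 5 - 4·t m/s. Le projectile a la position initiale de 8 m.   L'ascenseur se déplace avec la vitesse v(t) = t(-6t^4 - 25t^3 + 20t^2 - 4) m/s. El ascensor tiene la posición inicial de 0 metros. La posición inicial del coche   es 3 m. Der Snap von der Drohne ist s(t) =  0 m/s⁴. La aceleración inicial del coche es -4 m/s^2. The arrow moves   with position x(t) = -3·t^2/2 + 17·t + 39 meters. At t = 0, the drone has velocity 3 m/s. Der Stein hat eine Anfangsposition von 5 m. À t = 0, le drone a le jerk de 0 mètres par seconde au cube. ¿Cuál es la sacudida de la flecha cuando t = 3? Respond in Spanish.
Para resolver esto, necesitamos tomar 3 derivadas de nuestra ecuación de la posición x(t) = -3·t^2/2 + 17·t + 39. Derivando la posición, obtenemos la velocidad: v(t) = 17 - 3·t. Tomando d/dt de v(t), encontramos a(t) = -3. La derivada de la aceleración da la sacudida: j(t) = 0. Usando j(t) = 0 y sustituyendo t = 3, encontramos j = 0.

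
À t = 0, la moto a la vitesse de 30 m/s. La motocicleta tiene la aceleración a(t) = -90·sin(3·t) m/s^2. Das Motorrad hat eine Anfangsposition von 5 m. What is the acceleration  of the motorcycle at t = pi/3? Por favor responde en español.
Tenemos la aceleración a(t) = -90·sin(3·t). Sustituyendo t = pi/3: a(pi/3) = 0.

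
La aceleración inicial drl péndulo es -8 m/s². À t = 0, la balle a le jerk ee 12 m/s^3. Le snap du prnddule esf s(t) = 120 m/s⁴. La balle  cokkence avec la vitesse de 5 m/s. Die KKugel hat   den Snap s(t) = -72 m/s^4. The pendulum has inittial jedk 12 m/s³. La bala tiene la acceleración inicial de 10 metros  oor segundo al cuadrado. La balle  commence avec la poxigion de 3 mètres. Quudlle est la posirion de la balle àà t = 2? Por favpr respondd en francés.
Nous devons intégrer notre équation du snap s(t) = -72 4 fois. En prenant ∫s(t)dt et en appliquant j(0) = 12, nous trouvons j(t) = 12 - 72·t. La primitive du jerk, avec a(0) = 10, donne l'accélération: a(t) = -36·t^2 + 12·t + 10. En intégrant l'accélération et en utilisant la condition initiale v(0) = 5, nous obtenons v(t) = -12·t^3 + 6·t^2 + 10·t + 5. En prenant ∫v(t)dt et en appliquant x(0) = 3, nous trouvons x(t) = -3·t^4 + 2·t^3 + 5·t^2 + 5·t + 3. Nous avons la position x(t) = -3·t^4 + 2·t^3 + 5·t^2 + 5·t + 3. En substituant t = 2: x(2) = 1.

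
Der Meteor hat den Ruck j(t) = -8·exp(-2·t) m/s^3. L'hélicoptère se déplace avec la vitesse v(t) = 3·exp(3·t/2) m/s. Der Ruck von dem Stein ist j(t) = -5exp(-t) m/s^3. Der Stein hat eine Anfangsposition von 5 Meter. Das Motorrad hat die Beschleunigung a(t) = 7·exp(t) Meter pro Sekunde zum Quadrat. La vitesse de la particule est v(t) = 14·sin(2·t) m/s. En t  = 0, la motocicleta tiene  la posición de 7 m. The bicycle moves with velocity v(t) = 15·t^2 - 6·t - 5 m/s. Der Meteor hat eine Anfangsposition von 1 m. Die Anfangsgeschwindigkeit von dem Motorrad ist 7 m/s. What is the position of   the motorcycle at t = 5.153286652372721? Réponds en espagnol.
Partiendo de la aceleración a(t) = 7·exp(t), tomamos 2 antiderivadas. Tomando ∫a(t)dt y aplicando v(0) = 7, encontramos v(t) = 7·exp(t). La antiderivada de la velocidad, con x(0) = 7, da la posición: x(t) = 7·exp(t). Tenemos la posición x(t) = 7·exp(t). Sustituyendo t = 5.153286652372721: x(5.153286652372721) = 1210.99401510134.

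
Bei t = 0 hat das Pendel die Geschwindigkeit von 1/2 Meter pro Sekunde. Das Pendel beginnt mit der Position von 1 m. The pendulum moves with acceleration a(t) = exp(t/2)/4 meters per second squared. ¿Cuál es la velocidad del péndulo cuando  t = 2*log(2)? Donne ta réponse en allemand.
Wir müssen unsere Gleichung für die Beschleunigung a(t) = exp(t/2)/4 1-mal integrieren. Mit ∫a(t)dt und Anwendung von v(0) = 1/2, finden wir v(t) = exp(t/2)/2. Mit v(t) = exp(t/2)/2 und Einsetzen von t = 2*log(2), finden wir v = 1.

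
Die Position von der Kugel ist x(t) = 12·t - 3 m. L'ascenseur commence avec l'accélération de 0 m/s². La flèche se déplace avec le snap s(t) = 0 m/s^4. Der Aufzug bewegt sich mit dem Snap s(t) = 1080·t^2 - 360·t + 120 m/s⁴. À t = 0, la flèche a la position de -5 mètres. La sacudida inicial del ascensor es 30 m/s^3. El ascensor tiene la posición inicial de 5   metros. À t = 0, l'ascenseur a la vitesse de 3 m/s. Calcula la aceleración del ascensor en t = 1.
Necesitamos integrar nuestra ecuación del snap s(t) = 1080·t^2 - 360·t + 120 2 veces. La integral del snap, con j(0) = 30, da la sacudida: j(t) = 360·t^3 - 180·t^2 + 120·t + 30. Integrando la sacudida y usando la condición inicial a(0) = 0, obtenemos a(t) = 30·t·(3·t^3 - 2·t^2 + 2·t + 1). De la ecuación de la aceleración a(t) = 30·t·(3·t^3 - 2·t^2 + 2·t + 1), sustituimos t = 1 para obtener a = 120.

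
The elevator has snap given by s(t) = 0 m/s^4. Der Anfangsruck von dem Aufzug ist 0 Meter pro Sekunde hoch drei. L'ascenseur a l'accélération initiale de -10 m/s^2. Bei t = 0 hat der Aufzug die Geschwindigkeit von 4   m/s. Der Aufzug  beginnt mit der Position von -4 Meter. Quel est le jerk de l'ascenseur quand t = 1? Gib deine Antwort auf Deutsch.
Um dies zu lösen, müssen wir 1 Integral unserer Gleichung für den Snap s(t) = 0 finden. Das Integral von dem Snap ist der Ruck. Mit j(0) = 0 erhalten wir j(t) = 0. Wir haben den Ruck j(t) = 0. Durch Einsetzen von t = 1: j(1) = 0.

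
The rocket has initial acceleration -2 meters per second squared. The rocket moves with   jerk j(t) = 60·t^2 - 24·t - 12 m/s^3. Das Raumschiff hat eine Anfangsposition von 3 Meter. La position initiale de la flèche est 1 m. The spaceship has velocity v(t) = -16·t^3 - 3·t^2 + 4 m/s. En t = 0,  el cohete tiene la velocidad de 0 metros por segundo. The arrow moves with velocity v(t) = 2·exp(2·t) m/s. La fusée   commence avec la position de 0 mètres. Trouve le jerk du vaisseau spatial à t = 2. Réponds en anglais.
To solve this, we need to take 2 derivatives of our velocity equation v(t) = -16·t^3 - 3·t^2 + 4. The derivative of velocity gives acceleration: a(t) = -48·t^2 - 6·t. Taking d/dt of a(t), we find j(t) = -96·t - 6. From the given jerk equation j(t) = -96·t - 6, we substitute t = 2 to get j = -198.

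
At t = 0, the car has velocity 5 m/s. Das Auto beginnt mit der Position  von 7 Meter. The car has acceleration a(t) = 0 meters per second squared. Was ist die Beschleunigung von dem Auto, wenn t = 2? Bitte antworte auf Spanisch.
Usando a(t) = 0 y sustituyendo t = 2, encontramos a = 0.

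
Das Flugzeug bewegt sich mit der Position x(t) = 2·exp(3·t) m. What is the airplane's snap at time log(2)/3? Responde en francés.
En partant de la position x(t) = 2·exp(3·t), nous prenons 4 dérivées. En prenant d/dt de x(t), nous trouvons v(t) = 6·exp(3·t). En dérivant la vitesse, nous obtenons l'accélération: a(t) = 18·exp(3·t). En dérivant l'accélération, nous obtenons le jerk: j(t) = 54·exp(3·t). En dérivant le jerk, nous obtenons le snap: s(t) = 162·exp(3·t). Nous avons le snap s(t) = 162·exp(3·t). En substituant t = log(2)/3: s(log(2)/3) = 324.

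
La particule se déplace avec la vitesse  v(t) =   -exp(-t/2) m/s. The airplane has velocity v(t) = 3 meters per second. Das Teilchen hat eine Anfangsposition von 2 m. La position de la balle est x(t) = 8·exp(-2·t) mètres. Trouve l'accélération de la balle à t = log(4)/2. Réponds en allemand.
Um dies zu lösen, müssen wir 2 Ableitungen unserer Gleichung für die Position x(t) = 8·exp(-2·t) nehmen. Mit d/dt von x(t) finden wir v(t) = -16·exp(-2·t). Die Ableitung von der Geschwindigkeit ergibt die Beschleunigung: a(t) = 32·exp(-2·t). Mit a(t) = 32·exp(-2·t) und Einsetzen von t = log(4)/2, finden wir a = 8.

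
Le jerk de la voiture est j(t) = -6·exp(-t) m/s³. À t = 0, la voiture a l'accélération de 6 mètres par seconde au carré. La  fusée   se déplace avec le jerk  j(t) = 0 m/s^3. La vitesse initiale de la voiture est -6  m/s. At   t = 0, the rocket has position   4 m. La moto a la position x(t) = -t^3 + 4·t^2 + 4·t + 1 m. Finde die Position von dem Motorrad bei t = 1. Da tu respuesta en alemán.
Mit x(t) = -t^3 + 4·t^2 + 4·t + 1 und Einsetzen von t = 1, finden wir x = 8.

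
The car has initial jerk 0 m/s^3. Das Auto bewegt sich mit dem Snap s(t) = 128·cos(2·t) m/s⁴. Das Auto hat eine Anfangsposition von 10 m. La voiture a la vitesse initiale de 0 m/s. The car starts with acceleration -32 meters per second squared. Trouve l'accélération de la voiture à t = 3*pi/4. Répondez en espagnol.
Partiendo del snap s(t) = 128·cos(2·t), tomamos 2 antiderivadas. Integrando el snap y usando la condición inicial j(0) = 0, obtenemos j(t) = 64·sin(2·t). La integral de la sacudida, con a(0) = -32, da la aceleración: a(t) = -32·cos(2·t). De la ecuación de la aceleración a(t) = -32·cos(2·t), sustituimos t = 3*pi/4 para obtener a = 0.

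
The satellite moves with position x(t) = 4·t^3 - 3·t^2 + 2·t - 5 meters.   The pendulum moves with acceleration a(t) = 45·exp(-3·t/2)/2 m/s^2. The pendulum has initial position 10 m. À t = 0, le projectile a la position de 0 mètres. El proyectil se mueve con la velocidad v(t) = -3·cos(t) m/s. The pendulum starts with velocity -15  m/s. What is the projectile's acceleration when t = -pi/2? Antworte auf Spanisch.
Para resolver esto, necesitamos tomar 1 derivada de nuestra ecuación de la velocidad v(t) = -3·cos(t). La derivada de la velocidad da la aceleración: a(t) = 3·sin(t). Usando a(t) = 3·sin(t) y sustituyendo t = -pi/2, encontramos a = -3.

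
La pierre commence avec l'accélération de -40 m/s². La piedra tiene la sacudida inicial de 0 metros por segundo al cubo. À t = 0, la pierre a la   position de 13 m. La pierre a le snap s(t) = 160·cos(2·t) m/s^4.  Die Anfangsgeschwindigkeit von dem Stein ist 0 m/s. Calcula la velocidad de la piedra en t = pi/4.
Para resolver esto, necesitamos tomar 3 antiderivadas de nuestra ecuación del snap s(t) = 160·cos(2·t). La antiderivada del snap, con j(0) = 0, da la sacudida: j(t) = 80·sin(2·t). Tomando ∫j(t)dt y aplicando a(0) = -40, encontramos a(t) = -40·cos(2·t). La antiderivada de la aceleración es la velocidad. Usando v(0) = 0, obtenemos v(t) = -20·sin(2·t). De la ecuación de la velocidad v(t) = -20·sin(2·t), sustituimos t = pi/4 para obtener v = -20.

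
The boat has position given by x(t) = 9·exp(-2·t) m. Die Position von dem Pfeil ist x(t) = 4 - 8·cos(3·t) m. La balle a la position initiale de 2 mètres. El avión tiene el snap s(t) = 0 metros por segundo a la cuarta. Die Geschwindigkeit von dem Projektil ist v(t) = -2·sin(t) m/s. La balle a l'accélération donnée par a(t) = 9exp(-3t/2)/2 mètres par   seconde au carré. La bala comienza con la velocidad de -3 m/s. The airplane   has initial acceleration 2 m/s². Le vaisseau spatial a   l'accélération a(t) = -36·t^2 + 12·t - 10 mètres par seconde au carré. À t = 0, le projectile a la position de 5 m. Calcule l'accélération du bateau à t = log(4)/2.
Pour résoudre ceci, nous devons prendre 2 dérivées de notre équation de la position x(t) = 9·exp(-2·t). La dérivée de la position donne la vitesse: v(t) = -18·exp(-2·t). En prenant d/dt de v(t), nous trouvons a(t) = 36·exp(-2·t). Nous avons l'accélération a(t) = 36·exp(-2·t). En substituant t = log(4)/2: a(log(4)/2) = 9.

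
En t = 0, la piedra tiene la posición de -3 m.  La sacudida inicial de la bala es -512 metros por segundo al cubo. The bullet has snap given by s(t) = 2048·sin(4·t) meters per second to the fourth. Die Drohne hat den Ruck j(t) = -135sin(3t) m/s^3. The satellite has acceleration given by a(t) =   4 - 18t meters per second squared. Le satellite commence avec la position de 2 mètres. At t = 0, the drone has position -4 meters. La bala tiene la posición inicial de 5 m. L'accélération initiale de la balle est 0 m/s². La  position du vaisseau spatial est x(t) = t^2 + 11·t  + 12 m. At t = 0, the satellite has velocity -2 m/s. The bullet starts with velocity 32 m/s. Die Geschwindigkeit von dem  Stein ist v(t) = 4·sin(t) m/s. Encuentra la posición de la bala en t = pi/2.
Debemos encontrar la integral de nuestra ecuación del snap s(t) = 2048·sin(4·t) 4 veces. La integral del snap es la sacudida. Usando j(0) = -512, obtenemos j(t) = -512·cos(4·t). Tomando ∫j(t)dt y aplicando a(0) = 0, encontramos a(t) = -128·sin(4·t). Tomando ∫a(t)dt y aplicando v(0) = 32, encontramos v(t) = 32·cos(4·t). La integral de la velocidad, con x(0) = 5, da la posición: x(t) = 8·sin(4·t) + 5. De la ecuación de la posición x(t) = 8·sin(4·t) + 5, sustituimos t = pi/2 para obtener x = 5.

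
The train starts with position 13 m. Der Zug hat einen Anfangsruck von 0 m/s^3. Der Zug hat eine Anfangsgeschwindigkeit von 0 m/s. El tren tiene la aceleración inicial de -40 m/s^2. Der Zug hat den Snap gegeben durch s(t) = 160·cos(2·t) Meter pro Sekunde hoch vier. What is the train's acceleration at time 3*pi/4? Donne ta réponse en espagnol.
Para resolver esto, necesitamos tomar 2 integrales de nuestra ecuación del snap s(t) = 160·cos(2·t). La antiderivada del snap, con j(0) = 0, da la sacudida: j(t) = 80·sin(2·t). La antiderivada de la sacudida, con a(0) = -40, da la aceleración: a(t) = -40·cos(2·t). De la ecuación de la aceleración a(t) = -40·cos(2·t), sustituimos t = 3*pi/4 para obtener a = 0.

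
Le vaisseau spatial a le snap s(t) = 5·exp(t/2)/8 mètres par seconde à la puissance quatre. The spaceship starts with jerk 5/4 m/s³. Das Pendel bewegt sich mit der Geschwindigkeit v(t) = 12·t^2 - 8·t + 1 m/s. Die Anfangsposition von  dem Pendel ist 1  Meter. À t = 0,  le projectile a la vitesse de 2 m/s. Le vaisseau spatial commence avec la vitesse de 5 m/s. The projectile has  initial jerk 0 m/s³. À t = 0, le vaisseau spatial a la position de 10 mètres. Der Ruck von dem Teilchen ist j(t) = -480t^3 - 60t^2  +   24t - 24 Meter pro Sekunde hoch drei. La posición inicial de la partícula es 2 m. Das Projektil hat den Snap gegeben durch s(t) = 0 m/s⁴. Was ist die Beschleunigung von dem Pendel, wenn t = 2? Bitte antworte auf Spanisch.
Debemos derivar nuestra ecuación de la velocidad v(t) = 12·t^2 - 8·t + 1 1 vez. Derivando la velocidad, obtenemos la aceleración: a(t) = 24·t - 8. Usando a(t) = 24·t - 8 y sustituyendo t = 2, encontramos a = 40.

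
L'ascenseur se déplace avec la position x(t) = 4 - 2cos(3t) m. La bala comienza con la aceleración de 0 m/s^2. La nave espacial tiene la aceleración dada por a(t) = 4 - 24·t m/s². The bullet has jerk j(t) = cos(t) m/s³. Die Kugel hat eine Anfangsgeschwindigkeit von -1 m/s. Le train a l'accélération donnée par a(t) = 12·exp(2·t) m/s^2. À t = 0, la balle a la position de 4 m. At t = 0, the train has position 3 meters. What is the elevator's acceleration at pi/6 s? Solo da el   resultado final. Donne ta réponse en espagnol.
a(pi/6) = 0.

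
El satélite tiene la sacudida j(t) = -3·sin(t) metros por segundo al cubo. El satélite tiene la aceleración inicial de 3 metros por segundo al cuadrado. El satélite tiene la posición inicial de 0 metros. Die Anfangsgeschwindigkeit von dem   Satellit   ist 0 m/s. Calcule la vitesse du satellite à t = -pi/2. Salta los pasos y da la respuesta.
v(-pi/2) = -3.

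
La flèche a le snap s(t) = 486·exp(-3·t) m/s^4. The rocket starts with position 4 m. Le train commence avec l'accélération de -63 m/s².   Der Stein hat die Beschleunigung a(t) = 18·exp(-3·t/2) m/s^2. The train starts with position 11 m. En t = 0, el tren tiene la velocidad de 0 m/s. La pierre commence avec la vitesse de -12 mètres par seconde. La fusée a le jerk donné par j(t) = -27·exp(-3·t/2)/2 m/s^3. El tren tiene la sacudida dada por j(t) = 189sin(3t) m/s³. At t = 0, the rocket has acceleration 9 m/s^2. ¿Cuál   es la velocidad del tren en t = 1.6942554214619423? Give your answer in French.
Nous devons trouver l'intégrale de notre équation du jerk j(t) = 189·sin(3·t) 2 fois. En intégrant le jerk et en utilisant la condition initiale a(0) = -63, nous obtenons a(t) = -63·cos(3·t). En intégrant l'accélération et en utilisant la condition initiale v(0) = 0, nous obtenons v(t) = -21·sin(3·t). En utilisant v(t) = -21·sin(3·t) et en substituant t = 1.6942554214619423, nous trouvons v = 19.5760077982768.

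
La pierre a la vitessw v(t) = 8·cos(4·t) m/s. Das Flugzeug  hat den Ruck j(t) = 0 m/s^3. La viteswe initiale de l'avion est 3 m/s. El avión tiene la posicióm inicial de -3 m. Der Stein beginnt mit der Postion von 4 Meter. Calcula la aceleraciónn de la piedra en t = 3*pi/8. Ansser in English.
Starting from velocity v(t) = 8·cos(4·t), we take 1 derivative. The derivative of velocity gives acceleration: a(t) = -32·sin(4·t). We have acceleration a(t) = -32·sin(4·t). Substituting t = 3*pi/8: a(3*pi/8) = 32.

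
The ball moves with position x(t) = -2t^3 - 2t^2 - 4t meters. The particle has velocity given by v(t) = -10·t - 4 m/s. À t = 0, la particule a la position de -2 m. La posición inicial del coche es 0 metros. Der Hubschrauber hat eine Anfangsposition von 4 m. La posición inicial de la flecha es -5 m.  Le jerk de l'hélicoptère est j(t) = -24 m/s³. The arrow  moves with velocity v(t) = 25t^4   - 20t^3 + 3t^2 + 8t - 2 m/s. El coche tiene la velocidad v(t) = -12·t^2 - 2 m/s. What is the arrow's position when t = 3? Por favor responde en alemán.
Um dies zu lösen, müssen wir 1 Stammfunktion unserer Gleichung für die Geschwindigkeit v(t) = 25·t^4 - 20·t^3 + 3·t^2 + 8·t - 2 finden. Durch Integration von der Geschwindigkeit und Verwendung der Anfangsbedingung x(0) = -5, erhalten wir x(t) = 5·t^5 - 5·t^4 + t^3 + 4·t^2 - 2·t - 5. Mit x(t) = 5·t^5 - 5·t^4 + t^3 + 4·t^2 - 2·t - 5 und Einsetzen von t = 3, finden wir x = 862.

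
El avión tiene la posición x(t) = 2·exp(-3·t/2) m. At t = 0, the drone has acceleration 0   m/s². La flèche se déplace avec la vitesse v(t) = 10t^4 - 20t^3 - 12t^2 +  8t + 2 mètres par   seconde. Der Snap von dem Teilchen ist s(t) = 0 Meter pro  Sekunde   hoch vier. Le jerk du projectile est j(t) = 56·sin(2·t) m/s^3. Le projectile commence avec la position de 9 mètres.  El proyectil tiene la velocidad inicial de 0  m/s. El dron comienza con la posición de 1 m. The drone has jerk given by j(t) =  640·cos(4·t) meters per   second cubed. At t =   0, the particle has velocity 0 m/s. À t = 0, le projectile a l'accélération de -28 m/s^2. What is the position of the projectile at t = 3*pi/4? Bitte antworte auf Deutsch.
Wir müssen die Stammfunktion unserer Gleichung für den Ruck j(t) = 56·sin(2·t) 3-mal finden. Das Integral von dem Ruck, mit a(0) = -28, ergibt die Beschleunigung: a(t) = -28·cos(2·t). Das Integral von der Beschleunigung, mit v(0) = 0, ergibt die Geschwindigkeit: v(t) = -14·sin(2·t). Das Integral von der Geschwindigkeit ist die Position. Mit x(0) = 9 erhalten wir x(t) = 7·cos(2·t) + 2. Wir haben die Position x(t) = 7·cos(2·t) + 2. Durch Einsetzen von t = 3*pi/4: x(3*pi/4) = 2.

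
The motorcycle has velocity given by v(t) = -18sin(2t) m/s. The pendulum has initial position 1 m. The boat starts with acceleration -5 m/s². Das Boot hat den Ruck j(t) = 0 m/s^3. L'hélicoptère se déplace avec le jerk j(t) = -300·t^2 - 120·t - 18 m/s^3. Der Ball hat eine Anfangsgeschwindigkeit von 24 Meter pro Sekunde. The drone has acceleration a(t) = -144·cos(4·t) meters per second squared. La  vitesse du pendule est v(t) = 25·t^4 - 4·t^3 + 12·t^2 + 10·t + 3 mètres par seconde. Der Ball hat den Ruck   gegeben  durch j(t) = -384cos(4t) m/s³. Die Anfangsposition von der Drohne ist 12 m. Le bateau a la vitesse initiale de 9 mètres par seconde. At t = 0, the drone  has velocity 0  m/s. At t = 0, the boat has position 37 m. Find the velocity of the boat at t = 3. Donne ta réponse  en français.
Nous devons trouver la primitive de notre équation du jerk j(t) = 0 2 fois. La primitive du jerk, avec a(0) = -5, donne l'accélération: a(t) = -5. L'intégrale de l'accélération est la vitesse. En utilisant v(0) = 9, nous obtenons v(t) = 9 - 5·t. Nous avons la vitesse v(t) = 9 - 5·t. En substituant t = 3: v(3) = -6.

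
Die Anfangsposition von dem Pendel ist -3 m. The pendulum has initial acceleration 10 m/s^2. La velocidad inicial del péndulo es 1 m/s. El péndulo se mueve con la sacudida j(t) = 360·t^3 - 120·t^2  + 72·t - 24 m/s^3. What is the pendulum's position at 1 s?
Starting from jerk j(t) = 360·t^3 - 120·t^2 + 72·t - 24, we take 3 antiderivatives. The antiderivative of jerk, with a(0) = 10, gives acceleration: a(t) = 90·t^4 - 40·t^3 + 36·t^2 - 24·t + 10. The antiderivative of acceleration, with v(0) = 1, gives velocity: v(t) = 18·t^5 - 10·t^4 + 12·t^3 - 12·t^2 + 10·t + 1. The antiderivative of velocity is position. Using x(0) = -3, we get x(t) = 3·t^6 - 2·t^5 + 3·t^4 - 4·t^3 + 5·t^2 + t - 3. Using x(t) = 3·t^6 - 2·t^5 + 3·t^4 - 4·t^3 + 5·t^2 + t - 3 and substituting t = 1, we find x = 3.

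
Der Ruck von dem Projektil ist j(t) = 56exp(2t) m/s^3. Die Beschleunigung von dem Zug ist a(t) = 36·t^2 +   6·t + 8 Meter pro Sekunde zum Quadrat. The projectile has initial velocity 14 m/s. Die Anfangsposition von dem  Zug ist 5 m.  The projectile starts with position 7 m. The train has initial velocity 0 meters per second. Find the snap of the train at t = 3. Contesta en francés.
Pour résoudre ceci, nous devons prendre 2 dérivées de notre équation de l'accélération a(t) = 36·t^2 + 6·t + 8. En dérivant l'accélération, nous obtenons le jerk: j(t) = 72·t + 6. En prenant d/dt de j(t), nous trouvons s(t) = 72. Nous avons le snap s(t) = 72. En substituant t = 3: s(3) = 72.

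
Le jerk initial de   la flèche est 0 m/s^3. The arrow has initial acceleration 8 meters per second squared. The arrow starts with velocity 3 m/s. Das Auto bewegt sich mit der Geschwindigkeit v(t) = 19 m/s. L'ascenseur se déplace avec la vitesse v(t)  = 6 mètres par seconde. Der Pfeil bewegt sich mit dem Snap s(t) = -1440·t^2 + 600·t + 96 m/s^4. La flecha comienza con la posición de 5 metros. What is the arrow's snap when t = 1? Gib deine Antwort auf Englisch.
We have snap s(t) = -1440·t^2 + 600·t + 96. Substituting t = 1: s(1) = -744.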